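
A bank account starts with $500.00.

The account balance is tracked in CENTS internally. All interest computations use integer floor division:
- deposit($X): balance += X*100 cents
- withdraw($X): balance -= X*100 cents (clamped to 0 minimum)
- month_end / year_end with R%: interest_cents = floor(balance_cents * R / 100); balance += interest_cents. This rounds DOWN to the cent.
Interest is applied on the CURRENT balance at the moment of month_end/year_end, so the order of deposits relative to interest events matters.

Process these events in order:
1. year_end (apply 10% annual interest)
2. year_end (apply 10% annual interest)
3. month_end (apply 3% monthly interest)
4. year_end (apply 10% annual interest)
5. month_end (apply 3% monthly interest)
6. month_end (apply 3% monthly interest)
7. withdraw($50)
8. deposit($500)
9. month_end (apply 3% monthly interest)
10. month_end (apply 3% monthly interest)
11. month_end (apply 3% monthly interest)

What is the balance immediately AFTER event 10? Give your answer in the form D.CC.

After 1 (year_end (apply 10% annual interest)): balance=$550.00 total_interest=$50.00
After 2 (year_end (apply 10% annual interest)): balance=$605.00 total_interest=$105.00
After 3 (month_end (apply 3% monthly interest)): balance=$623.15 total_interest=$123.15
After 4 (year_end (apply 10% annual interest)): balance=$685.46 total_interest=$185.46
After 5 (month_end (apply 3% monthly interest)): balance=$706.02 total_interest=$206.02
After 6 (month_end (apply 3% monthly interest)): balance=$727.20 total_interest=$227.20
After 7 (withdraw($50)): balance=$677.20 total_interest=$227.20
After 8 (deposit($500)): balance=$1177.20 total_interest=$227.20
After 9 (month_end (apply 3% monthly interest)): balance=$1212.51 total_interest=$262.51
After 10 (month_end (apply 3% monthly interest)): balance=$1248.88 total_interest=$298.88

Answer: 1248.88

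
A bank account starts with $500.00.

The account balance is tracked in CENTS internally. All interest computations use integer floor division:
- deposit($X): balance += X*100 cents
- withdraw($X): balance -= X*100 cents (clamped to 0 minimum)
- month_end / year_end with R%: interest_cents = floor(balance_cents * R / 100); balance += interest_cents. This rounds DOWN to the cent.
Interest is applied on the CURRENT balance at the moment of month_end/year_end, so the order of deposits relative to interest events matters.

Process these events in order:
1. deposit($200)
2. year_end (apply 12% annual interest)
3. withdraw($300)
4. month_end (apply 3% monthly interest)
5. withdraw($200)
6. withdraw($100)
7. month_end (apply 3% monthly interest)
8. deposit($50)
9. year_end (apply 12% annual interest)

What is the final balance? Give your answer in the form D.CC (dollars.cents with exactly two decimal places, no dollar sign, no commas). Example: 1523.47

After 1 (deposit($200)): balance=$700.00 total_interest=$0.00
After 2 (year_end (apply 12% annual interest)): balance=$784.00 total_interest=$84.00
After 3 (withdraw($300)): balance=$484.00 total_interest=$84.00
After 4 (month_end (apply 3% monthly interest)): balance=$498.52 total_interest=$98.52
After 5 (withdraw($200)): balance=$298.52 total_interest=$98.52
After 6 (withdraw($100)): balance=$198.52 total_interest=$98.52
After 7 (month_end (apply 3% monthly interest)): balance=$204.47 total_interest=$104.47
After 8 (deposit($50)): balance=$254.47 total_interest=$104.47
After 9 (year_end (apply 12% annual interest)): balance=$285.00 total_interest=$135.00

Answer: 285.00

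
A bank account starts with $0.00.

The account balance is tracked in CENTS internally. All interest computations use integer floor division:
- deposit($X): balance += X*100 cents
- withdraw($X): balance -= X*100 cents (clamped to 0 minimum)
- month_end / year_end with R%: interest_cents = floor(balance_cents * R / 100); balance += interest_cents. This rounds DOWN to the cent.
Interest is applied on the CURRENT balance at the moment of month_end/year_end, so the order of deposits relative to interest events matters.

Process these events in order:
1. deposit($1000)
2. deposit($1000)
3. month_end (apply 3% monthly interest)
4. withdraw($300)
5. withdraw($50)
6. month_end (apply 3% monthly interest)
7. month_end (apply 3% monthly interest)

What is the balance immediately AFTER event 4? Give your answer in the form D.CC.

After 1 (deposit($1000)): balance=$1000.00 total_interest=$0.00
After 2 (deposit($1000)): balance=$2000.00 total_interest=$0.00
After 3 (month_end (apply 3% monthly interest)): balance=$2060.00 total_interest=$60.00
After 4 (withdraw($300)): balance=$1760.00 total_interest=$60.00

Answer: 1760.00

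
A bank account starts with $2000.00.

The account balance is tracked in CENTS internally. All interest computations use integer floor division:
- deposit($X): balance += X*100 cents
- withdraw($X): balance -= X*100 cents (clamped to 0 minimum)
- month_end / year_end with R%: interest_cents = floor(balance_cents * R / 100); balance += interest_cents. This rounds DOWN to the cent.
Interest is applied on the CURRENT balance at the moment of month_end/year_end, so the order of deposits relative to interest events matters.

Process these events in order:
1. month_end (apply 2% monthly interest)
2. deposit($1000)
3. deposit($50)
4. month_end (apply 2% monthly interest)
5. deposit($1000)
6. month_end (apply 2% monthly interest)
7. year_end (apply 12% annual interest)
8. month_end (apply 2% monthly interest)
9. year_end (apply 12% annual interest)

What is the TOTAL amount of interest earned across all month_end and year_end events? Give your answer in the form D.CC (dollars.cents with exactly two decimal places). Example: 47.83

Answer: 1368.40

Derivation:
After 1 (month_end (apply 2% monthly interest)): balance=$2040.00 total_interest=$40.00
After 2 (deposit($1000)): balance=$3040.00 total_interest=$40.00
After 3 (deposit($50)): balance=$3090.00 total_interest=$40.00
After 4 (month_end (apply 2% monthly interest)): balance=$3151.80 total_interest=$101.80
After 5 (deposit($1000)): balance=$4151.80 total_interest=$101.80
After 6 (month_end (apply 2% monthly interest)): balance=$4234.83 total_interest=$184.83
After 7 (year_end (apply 12% annual interest)): balance=$4743.00 total_interest=$693.00
After 8 (month_end (apply 2% monthly interest)): balance=$4837.86 total_interest=$787.86
After 9 (year_end (apply 12% annual interest)): balance=$5418.40 total_interest=$1368.40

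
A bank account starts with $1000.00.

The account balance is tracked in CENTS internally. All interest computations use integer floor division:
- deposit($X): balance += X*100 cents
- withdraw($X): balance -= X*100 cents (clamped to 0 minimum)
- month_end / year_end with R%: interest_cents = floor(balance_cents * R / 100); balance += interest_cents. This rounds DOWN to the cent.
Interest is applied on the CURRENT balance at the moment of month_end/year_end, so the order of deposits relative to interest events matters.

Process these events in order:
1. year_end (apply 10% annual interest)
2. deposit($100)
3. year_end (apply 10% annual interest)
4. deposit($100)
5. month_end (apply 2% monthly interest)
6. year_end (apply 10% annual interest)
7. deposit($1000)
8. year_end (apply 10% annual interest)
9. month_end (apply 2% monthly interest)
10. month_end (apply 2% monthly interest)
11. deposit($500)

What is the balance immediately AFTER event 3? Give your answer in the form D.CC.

After 1 (year_end (apply 10% annual interest)): balance=$1100.00 total_interest=$100.00
After 2 (deposit($100)): balance=$1200.00 total_interest=$100.00
After 3 (year_end (apply 10% annual interest)): balance=$1320.00 total_interest=$220.00

Answer: 1320.00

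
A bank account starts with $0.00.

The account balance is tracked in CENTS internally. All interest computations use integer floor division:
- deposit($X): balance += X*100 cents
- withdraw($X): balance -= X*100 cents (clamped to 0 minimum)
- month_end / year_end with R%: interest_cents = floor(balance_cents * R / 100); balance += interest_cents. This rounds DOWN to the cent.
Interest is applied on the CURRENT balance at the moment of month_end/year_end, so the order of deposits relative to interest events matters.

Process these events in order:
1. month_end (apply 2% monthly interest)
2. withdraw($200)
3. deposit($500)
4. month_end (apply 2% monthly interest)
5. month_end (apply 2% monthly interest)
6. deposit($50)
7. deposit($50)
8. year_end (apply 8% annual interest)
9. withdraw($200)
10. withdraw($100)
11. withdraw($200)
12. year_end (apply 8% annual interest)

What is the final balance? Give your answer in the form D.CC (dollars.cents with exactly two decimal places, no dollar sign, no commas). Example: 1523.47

After 1 (month_end (apply 2% monthly interest)): balance=$0.00 total_interest=$0.00
After 2 (withdraw($200)): balance=$0.00 total_interest=$0.00
After 3 (deposit($500)): balance=$500.00 total_interest=$0.00
After 4 (month_end (apply 2% monthly interest)): balance=$510.00 total_interest=$10.00
After 5 (month_end (apply 2% monthly interest)): balance=$520.20 total_interest=$20.20
After 6 (deposit($50)): balance=$570.20 total_interest=$20.20
After 7 (deposit($50)): balance=$620.20 total_interest=$20.20
After 8 (year_end (apply 8% annual interest)): balance=$669.81 total_interest=$69.81
After 9 (withdraw($200)): balance=$469.81 total_interest=$69.81
After 10 (withdraw($100)): balance=$369.81 total_interest=$69.81
After 11 (withdraw($200)): balance=$169.81 total_interest=$69.81
After 12 (year_end (apply 8% annual interest)): balance=$183.39 total_interest=$83.39

Answer: 183.39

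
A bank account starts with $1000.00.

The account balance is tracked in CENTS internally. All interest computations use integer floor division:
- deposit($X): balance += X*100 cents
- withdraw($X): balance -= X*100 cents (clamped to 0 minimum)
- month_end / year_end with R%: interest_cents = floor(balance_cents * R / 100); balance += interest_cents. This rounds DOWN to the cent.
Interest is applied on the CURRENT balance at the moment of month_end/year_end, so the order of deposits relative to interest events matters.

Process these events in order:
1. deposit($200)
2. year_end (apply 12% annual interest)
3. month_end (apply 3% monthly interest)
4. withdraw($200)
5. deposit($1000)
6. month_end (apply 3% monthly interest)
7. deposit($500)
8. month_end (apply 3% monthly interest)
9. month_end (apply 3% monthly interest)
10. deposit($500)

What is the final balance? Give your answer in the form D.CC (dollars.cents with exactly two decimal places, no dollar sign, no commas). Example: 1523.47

Answer: 3417.29

Derivation:
After 1 (deposit($200)): balance=$1200.00 total_interest=$0.00
After 2 (year_end (apply 12% annual interest)): balance=$1344.00 total_interest=$144.00
After 3 (month_end (apply 3% monthly interest)): balance=$1384.32 total_interest=$184.32
After 4 (withdraw($200)): balance=$1184.32 total_interest=$184.32
After 5 (deposit($1000)): balance=$2184.32 total_interest=$184.32
After 6 (month_end (apply 3% monthly interest)): balance=$2249.84 total_interest=$249.84
After 7 (deposit($500)): balance=$2749.84 total_interest=$249.84
After 8 (month_end (apply 3% monthly interest)): balance=$2832.33 total_interest=$332.33
After 9 (month_end (apply 3% monthly interest)): balance=$2917.29 total_interest=$417.29
After 10 (deposit($500)): balance=$3417.29 total_interest=$417.29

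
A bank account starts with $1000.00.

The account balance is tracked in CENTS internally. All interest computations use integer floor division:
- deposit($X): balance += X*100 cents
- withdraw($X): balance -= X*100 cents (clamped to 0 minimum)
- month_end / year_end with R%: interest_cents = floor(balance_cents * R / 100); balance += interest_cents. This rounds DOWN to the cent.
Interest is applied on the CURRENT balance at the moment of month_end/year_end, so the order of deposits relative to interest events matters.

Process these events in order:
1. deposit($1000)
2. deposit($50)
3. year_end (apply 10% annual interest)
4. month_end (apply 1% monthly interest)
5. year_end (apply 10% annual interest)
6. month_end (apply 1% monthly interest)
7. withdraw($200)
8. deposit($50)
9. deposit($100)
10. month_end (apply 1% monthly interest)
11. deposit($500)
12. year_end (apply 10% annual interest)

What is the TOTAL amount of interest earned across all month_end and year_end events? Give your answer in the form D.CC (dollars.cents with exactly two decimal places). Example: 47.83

Answer: 805.66

Derivation:
After 1 (deposit($1000)): balance=$2000.00 total_interest=$0.00
After 2 (deposit($50)): balance=$2050.00 total_interest=$0.00
After 3 (year_end (apply 10% annual interest)): balance=$2255.00 total_interest=$205.00
After 4 (month_end (apply 1% monthly interest)): balance=$2277.55 total_interest=$227.55
After 5 (year_end (apply 10% annual interest)): balance=$2505.30 total_interest=$455.30
After 6 (month_end (apply 1% monthly interest)): balance=$2530.35 total_interest=$480.35
After 7 (withdraw($200)): balance=$2330.35 total_interest=$480.35
After 8 (deposit($50)): balance=$2380.35 total_interest=$480.35
After 9 (deposit($100)): balance=$2480.35 total_interest=$480.35
After 10 (month_end (apply 1% monthly interest)): balance=$2505.15 total_interest=$505.15
After 11 (deposit($500)): balance=$3005.15 total_interest=$505.15
After 12 (year_end (apply 10% annual interest)): balance=$3305.66 total_interest=$805.66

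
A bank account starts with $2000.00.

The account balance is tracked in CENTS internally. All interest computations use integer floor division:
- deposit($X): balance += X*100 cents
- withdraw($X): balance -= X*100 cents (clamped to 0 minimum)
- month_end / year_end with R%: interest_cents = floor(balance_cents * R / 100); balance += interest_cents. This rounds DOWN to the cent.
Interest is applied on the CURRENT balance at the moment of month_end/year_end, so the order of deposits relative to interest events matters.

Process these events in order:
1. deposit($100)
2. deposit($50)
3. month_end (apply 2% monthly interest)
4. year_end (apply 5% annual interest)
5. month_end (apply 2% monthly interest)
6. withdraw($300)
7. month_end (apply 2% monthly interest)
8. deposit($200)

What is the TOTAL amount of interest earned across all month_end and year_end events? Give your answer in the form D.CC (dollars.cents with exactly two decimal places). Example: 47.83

After 1 (deposit($100)): balance=$2100.00 total_interest=$0.00
After 2 (deposit($50)): balance=$2150.00 total_interest=$0.00
After 3 (month_end (apply 2% monthly interest)): balance=$2193.00 total_interest=$43.00
After 4 (year_end (apply 5% annual interest)): balance=$2302.65 total_interest=$152.65
After 5 (month_end (apply 2% monthly interest)): balance=$2348.70 total_interest=$198.70
After 6 (withdraw($300)): balance=$2048.70 total_interest=$198.70
After 7 (month_end (apply 2% monthly interest)): balance=$2089.67 total_interest=$239.67
After 8 (deposit($200)): balance=$2289.67 total_interest=$239.67

Answer: 239.67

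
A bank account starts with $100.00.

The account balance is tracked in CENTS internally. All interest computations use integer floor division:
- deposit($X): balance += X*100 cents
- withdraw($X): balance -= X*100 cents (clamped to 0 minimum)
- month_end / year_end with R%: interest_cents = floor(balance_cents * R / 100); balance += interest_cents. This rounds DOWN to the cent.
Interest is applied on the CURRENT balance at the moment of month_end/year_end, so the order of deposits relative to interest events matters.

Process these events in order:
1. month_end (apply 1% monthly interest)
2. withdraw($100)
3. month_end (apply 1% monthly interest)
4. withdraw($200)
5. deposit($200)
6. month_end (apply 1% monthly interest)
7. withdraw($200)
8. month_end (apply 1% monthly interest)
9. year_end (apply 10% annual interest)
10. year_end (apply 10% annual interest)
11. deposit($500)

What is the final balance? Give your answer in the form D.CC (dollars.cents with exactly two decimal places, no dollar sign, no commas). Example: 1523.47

Answer: 502.44

Derivation:
After 1 (month_end (apply 1% monthly interest)): balance=$101.00 total_interest=$1.00
After 2 (withdraw($100)): balance=$1.00 total_interest=$1.00
After 3 (month_end (apply 1% monthly interest)): balance=$1.01 total_interest=$1.01
After 4 (withdraw($200)): balance=$0.00 total_interest=$1.01
After 5 (deposit($200)): balance=$200.00 total_interest=$1.01
After 6 (month_end (apply 1% monthly interest)): balance=$202.00 total_interest=$3.01
After 7 (withdraw($200)): balance=$2.00 total_interest=$3.01
After 8 (month_end (apply 1% monthly interest)): balance=$2.02 total_interest=$3.03
After 9 (year_end (apply 10% annual interest)): balance=$2.22 total_interest=$3.23
After 10 (year_end (apply 10% annual interest)): balance=$2.44 total_interest=$3.45
After 11 (deposit($500)): balance=$502.44 total_interest=$3.45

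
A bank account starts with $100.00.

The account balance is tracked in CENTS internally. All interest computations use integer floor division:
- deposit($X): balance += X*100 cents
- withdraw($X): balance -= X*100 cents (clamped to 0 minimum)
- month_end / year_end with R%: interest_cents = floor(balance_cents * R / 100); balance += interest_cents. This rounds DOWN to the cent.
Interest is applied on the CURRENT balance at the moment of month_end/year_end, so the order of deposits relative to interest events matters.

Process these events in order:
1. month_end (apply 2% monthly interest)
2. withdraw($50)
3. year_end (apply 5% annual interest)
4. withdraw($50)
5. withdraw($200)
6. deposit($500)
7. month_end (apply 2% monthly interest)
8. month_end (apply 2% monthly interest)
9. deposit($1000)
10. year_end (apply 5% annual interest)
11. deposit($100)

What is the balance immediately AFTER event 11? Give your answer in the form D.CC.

Answer: 1696.21

Derivation:
After 1 (month_end (apply 2% monthly interest)): balance=$102.00 total_interest=$2.00
After 2 (withdraw($50)): balance=$52.00 total_interest=$2.00
After 3 (year_end (apply 5% annual interest)): balance=$54.60 total_interest=$4.60
After 4 (withdraw($50)): balance=$4.60 total_interest=$4.60
After 5 (withdraw($200)): balance=$0.00 total_interest=$4.60
After 6 (deposit($500)): balance=$500.00 total_interest=$4.60
After 7 (month_end (apply 2% monthly interest)): balance=$510.00 total_interest=$14.60
After 8 (month_end (apply 2% monthly interest)): balance=$520.20 total_interest=$24.80
After 9 (deposit($1000)): balance=$1520.20 total_interest=$24.80
After 10 (year_end (apply 5% annual interest)): balance=$1596.21 total_interest=$100.81
After 11 (deposit($100)): balance=$1696.21 total_interest=$100.81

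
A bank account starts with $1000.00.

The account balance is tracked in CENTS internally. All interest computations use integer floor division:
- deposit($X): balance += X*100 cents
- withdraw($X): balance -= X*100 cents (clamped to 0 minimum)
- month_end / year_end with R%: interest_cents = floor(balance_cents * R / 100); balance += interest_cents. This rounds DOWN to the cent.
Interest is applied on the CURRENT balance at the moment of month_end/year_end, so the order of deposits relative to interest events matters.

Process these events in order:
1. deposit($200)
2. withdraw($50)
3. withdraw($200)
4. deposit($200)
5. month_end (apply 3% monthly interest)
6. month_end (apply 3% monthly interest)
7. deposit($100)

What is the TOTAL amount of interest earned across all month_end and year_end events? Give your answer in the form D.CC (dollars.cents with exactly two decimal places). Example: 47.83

After 1 (deposit($200)): balance=$1200.00 total_interest=$0.00
After 2 (withdraw($50)): balance=$1150.00 total_interest=$0.00
After 3 (withdraw($200)): balance=$950.00 total_interest=$0.00
After 4 (deposit($200)): balance=$1150.00 total_interest=$0.00
After 5 (month_end (apply 3% monthly interest)): balance=$1184.50 total_interest=$34.50
After 6 (month_end (apply 3% monthly interest)): balance=$1220.03 total_interest=$70.03
After 7 (deposit($100)): balance=$1320.03 total_interest=$70.03

Answer: 70.03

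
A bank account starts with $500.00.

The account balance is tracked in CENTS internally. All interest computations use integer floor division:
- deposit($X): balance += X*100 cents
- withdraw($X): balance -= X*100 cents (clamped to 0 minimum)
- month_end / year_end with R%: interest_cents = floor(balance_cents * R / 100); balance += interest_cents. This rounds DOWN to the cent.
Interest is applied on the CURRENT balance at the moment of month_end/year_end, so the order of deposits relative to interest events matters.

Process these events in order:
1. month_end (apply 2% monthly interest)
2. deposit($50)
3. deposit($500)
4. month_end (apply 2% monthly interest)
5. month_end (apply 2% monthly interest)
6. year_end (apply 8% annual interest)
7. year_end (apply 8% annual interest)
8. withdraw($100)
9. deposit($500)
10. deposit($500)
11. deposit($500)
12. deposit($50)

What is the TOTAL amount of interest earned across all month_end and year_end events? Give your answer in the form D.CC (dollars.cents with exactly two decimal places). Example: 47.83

Answer: 236.32

Derivation:
After 1 (month_end (apply 2% monthly interest)): balance=$510.00 total_interest=$10.00
After 2 (deposit($50)): balance=$560.00 total_interest=$10.00
After 3 (deposit($500)): balance=$1060.00 total_interest=$10.00
After 4 (month_end (apply 2% monthly interest)): balance=$1081.20 total_interest=$31.20
After 5 (month_end (apply 2% monthly interest)): balance=$1102.82 total_interest=$52.82
After 6 (year_end (apply 8% annual interest)): balance=$1191.04 total_interest=$141.04
After 7 (year_end (apply 8% annual interest)): balance=$1286.32 total_interest=$236.32
After 8 (withdraw($100)): balance=$1186.32 total_interest=$236.32
After 9 (deposit($500)): balance=$1686.32 total_interest=$236.32
After 10 (deposit($500)): balance=$2186.32 total_interest=$236.32
After 11 (deposit($500)): balance=$2686.32 total_interest=$236.32
After 12 (deposit($50)): balance=$2736.32 total_interest=$236.32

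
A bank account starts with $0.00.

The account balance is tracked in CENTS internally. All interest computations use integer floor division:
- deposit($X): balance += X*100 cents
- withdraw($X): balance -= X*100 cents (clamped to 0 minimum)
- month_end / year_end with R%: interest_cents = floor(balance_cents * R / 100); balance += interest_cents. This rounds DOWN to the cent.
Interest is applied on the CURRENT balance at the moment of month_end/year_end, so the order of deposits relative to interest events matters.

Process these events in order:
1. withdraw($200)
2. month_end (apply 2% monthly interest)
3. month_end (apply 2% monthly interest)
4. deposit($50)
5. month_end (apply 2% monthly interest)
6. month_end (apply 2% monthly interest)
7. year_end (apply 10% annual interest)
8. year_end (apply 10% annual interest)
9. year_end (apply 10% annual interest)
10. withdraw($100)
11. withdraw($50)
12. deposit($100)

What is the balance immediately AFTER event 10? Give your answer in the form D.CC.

After 1 (withdraw($200)): balance=$0.00 total_interest=$0.00
After 2 (month_end (apply 2% monthly interest)): balance=$0.00 total_interest=$0.00
After 3 (month_end (apply 2% monthly interest)): balance=$0.00 total_interest=$0.00
After 4 (deposit($50)): balance=$50.00 total_interest=$0.00
After 5 (month_end (apply 2% monthly interest)): balance=$51.00 total_interest=$1.00
After 6 (month_end (apply 2% monthly interest)): balance=$52.02 total_interest=$2.02
After 7 (year_end (apply 10% annual interest)): balance=$57.22 total_interest=$7.22
After 8 (year_end (apply 10% annual interest)): balance=$62.94 total_interest=$12.94
After 9 (year_end (apply 10% annual interest)): balance=$69.23 total_interest=$19.23
After 10 (withdraw($100)): balance=$0.00 total_interest=$19.23

Answer: 0.00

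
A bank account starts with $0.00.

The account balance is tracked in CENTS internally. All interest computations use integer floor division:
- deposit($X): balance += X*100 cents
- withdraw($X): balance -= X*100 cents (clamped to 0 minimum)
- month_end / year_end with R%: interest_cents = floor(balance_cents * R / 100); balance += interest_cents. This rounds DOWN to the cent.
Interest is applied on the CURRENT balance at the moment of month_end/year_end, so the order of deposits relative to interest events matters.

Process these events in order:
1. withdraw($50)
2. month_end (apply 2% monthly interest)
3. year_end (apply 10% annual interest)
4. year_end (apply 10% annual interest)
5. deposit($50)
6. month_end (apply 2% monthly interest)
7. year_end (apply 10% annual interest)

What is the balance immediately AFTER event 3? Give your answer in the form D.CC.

Answer: 0.00

Derivation:
After 1 (withdraw($50)): balance=$0.00 total_interest=$0.00
After 2 (month_end (apply 2% monthly interest)): balance=$0.00 total_interest=$0.00
After 3 (year_end (apply 10% annual interest)): balance=$0.00 total_interest=$0.00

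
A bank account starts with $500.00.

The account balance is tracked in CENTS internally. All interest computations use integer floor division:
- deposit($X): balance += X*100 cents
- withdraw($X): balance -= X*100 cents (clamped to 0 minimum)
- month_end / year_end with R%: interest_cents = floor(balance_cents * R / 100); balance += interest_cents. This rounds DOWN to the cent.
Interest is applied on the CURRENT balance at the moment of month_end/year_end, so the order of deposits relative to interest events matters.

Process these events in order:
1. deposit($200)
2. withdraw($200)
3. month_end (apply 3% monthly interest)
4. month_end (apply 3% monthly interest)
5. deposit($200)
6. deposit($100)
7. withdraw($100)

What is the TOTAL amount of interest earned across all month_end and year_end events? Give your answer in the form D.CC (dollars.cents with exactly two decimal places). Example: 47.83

Answer: 30.45

Derivation:
After 1 (deposit($200)): balance=$700.00 total_interest=$0.00
After 2 (withdraw($200)): balance=$500.00 total_interest=$0.00
After 3 (month_end (apply 3% monthly interest)): balance=$515.00 total_interest=$15.00
After 4 (month_end (apply 3% monthly interest)): balance=$530.45 total_interest=$30.45
After 5 (deposit($200)): balance=$730.45 total_interest=$30.45
After 6 (deposit($100)): balance=$830.45 total_interest=$30.45
After 7 (withdraw($100)): balance=$730.45 total_interest=$30.45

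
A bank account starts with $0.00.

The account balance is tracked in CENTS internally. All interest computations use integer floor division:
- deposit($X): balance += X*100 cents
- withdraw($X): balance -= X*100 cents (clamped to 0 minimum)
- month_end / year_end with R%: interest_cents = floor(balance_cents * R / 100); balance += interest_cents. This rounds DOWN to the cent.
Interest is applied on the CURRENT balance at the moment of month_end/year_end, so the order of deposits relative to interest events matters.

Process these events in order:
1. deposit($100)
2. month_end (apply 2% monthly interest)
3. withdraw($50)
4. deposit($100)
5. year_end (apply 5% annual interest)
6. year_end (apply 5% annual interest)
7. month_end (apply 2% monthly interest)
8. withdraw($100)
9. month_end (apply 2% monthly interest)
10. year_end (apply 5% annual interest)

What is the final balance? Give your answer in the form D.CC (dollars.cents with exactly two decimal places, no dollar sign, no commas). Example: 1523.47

After 1 (deposit($100)): balance=$100.00 total_interest=$0.00
After 2 (month_end (apply 2% monthly interest)): balance=$102.00 total_interest=$2.00
After 3 (withdraw($50)): balance=$52.00 total_interest=$2.00
After 4 (deposit($100)): balance=$152.00 total_interest=$2.00
After 5 (year_end (apply 5% annual interest)): balance=$159.60 total_interest=$9.60
After 6 (year_end (apply 5% annual interest)): balance=$167.58 total_interest=$17.58
After 7 (month_end (apply 2% monthly interest)): balance=$170.93 total_interest=$20.93
After 8 (withdraw($100)): balance=$70.93 total_interest=$20.93
After 9 (month_end (apply 2% monthly interest)): balance=$72.34 total_interest=$22.34
After 10 (year_end (apply 5% annual interest)): balance=$75.95 total_interest=$25.95

Answer: 75.95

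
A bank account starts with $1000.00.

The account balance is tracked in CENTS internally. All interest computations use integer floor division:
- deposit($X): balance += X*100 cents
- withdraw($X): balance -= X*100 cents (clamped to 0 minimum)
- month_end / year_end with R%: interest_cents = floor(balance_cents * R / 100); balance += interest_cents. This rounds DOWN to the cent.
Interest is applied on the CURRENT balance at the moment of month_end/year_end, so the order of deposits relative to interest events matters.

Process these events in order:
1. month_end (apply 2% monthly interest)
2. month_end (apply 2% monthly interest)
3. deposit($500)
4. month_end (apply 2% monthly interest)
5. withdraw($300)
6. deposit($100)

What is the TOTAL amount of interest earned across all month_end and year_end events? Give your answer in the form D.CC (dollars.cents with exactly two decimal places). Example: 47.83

Answer: 71.20

Derivation:
After 1 (month_end (apply 2% monthly interest)): balance=$1020.00 total_interest=$20.00
After 2 (month_end (apply 2% monthly interest)): balance=$1040.40 total_interest=$40.40
After 3 (deposit($500)): balance=$1540.40 total_interest=$40.40
After 4 (month_end (apply 2% monthly interest)): balance=$1571.20 total_interest=$71.20
After 5 (withdraw($300)): balance=$1271.20 total_interest=$71.20
After 6 (deposit($100)): balance=$1371.20 total_interest=$71.20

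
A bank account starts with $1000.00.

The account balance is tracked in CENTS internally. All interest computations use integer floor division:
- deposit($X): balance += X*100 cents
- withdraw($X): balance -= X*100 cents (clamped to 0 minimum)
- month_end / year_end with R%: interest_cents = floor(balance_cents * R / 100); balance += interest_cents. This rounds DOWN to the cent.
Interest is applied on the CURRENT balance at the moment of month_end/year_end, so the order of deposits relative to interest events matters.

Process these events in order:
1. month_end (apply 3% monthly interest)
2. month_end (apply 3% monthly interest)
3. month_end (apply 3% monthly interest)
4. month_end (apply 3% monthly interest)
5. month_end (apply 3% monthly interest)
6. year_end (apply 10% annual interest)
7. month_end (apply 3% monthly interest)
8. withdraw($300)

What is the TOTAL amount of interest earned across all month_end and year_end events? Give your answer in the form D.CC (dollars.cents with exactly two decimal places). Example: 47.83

After 1 (month_end (apply 3% monthly interest)): balance=$1030.00 total_interest=$30.00
After 2 (month_end (apply 3% monthly interest)): balance=$1060.90 total_interest=$60.90
After 3 (month_end (apply 3% monthly interest)): balance=$1092.72 total_interest=$92.72
After 4 (month_end (apply 3% monthly interest)): balance=$1125.50 total_interest=$125.50
After 5 (month_end (apply 3% monthly interest)): balance=$1159.26 total_interest=$159.26
After 6 (year_end (apply 10% annual interest)): balance=$1275.18 total_interest=$275.18
After 7 (month_end (apply 3% monthly interest)): balance=$1313.43 total_interest=$313.43
After 8 (withdraw($300)): balance=$1013.43 total_interest=$313.43

Answer: 313.43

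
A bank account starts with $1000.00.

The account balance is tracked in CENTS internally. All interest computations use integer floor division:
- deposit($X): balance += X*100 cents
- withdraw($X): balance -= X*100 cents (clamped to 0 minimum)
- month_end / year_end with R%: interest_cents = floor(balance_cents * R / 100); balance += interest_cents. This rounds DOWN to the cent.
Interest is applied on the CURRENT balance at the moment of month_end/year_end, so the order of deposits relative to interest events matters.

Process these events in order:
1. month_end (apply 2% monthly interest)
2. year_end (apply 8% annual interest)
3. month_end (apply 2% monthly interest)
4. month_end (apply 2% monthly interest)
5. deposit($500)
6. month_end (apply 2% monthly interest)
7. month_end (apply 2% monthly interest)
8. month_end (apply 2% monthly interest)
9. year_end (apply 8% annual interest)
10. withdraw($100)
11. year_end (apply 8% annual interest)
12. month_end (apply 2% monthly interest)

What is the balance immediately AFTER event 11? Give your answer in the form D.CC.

After 1 (month_end (apply 2% monthly interest)): balance=$1020.00 total_interest=$20.00
After 2 (year_end (apply 8% annual interest)): balance=$1101.60 total_interest=$101.60
After 3 (month_end (apply 2% monthly interest)): balance=$1123.63 total_interest=$123.63
After 4 (month_end (apply 2% monthly interest)): balance=$1146.10 total_interest=$146.10
After 5 (deposit($500)): balance=$1646.10 total_interest=$146.10
After 6 (month_end (apply 2% monthly interest)): balance=$1679.02 total_interest=$179.02
After 7 (month_end (apply 2% monthly interest)): balance=$1712.60 total_interest=$212.60
After 8 (month_end (apply 2% monthly interest)): balance=$1746.85 total_interest=$246.85
After 9 (year_end (apply 8% annual interest)): balance=$1886.59 total_interest=$386.59
After 10 (withdraw($100)): balance=$1786.59 total_interest=$386.59
After 11 (year_end (apply 8% annual interest)): balance=$1929.51 total_interest=$529.51

Answer: 1929.51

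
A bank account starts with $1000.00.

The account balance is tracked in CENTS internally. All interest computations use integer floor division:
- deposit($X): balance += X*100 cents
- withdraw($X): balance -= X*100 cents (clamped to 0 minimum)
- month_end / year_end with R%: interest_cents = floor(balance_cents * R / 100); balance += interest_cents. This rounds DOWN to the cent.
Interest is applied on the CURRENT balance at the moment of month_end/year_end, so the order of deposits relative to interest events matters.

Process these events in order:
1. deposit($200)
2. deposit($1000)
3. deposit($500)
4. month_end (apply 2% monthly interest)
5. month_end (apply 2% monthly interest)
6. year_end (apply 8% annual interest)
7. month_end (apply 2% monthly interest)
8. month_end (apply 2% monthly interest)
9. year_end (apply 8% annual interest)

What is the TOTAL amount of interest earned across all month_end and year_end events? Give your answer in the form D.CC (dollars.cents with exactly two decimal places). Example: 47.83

After 1 (deposit($200)): balance=$1200.00 total_interest=$0.00
After 2 (deposit($1000)): balance=$2200.00 total_interest=$0.00
After 3 (deposit($500)): balance=$2700.00 total_interest=$0.00
After 4 (month_end (apply 2% monthly interest)): balance=$2754.00 total_interest=$54.00
After 5 (month_end (apply 2% monthly interest)): balance=$2809.08 total_interest=$109.08
After 6 (year_end (apply 8% annual interest)): balance=$3033.80 total_interest=$333.80
After 7 (month_end (apply 2% monthly interest)): balance=$3094.47 total_interest=$394.47
After 8 (month_end (apply 2% monthly interest)): balance=$3156.35 total_interest=$456.35
After 9 (year_end (apply 8% annual interest)): balance=$3408.85 total_interest=$708.85

Answer: 708.85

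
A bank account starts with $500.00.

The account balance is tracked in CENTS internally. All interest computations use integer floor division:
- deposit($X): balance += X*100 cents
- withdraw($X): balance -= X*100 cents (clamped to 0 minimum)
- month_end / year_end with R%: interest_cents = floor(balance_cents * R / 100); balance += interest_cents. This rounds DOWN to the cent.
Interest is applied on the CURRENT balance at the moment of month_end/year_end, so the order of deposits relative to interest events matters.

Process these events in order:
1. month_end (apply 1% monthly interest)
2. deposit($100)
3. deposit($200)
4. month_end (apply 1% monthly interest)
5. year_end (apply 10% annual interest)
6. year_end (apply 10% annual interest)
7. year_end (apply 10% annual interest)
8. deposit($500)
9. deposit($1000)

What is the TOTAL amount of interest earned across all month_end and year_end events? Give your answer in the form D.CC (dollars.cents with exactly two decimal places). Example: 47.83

After 1 (month_end (apply 1% monthly interest)): balance=$505.00 total_interest=$5.00
After 2 (deposit($100)): balance=$605.00 total_interest=$5.00
After 3 (deposit($200)): balance=$805.00 total_interest=$5.00
After 4 (month_end (apply 1% monthly interest)): balance=$813.05 total_interest=$13.05
After 5 (year_end (apply 10% annual interest)): balance=$894.35 total_interest=$94.35
After 6 (year_end (apply 10% annual interest)): balance=$983.78 total_interest=$183.78
After 7 (year_end (apply 10% annual interest)): balance=$1082.15 total_interest=$282.15
After 8 (deposit($500)): balance=$1582.15 total_interest=$282.15
After 9 (deposit($1000)): balance=$2582.15 total_interest=$282.15

Answer: 282.15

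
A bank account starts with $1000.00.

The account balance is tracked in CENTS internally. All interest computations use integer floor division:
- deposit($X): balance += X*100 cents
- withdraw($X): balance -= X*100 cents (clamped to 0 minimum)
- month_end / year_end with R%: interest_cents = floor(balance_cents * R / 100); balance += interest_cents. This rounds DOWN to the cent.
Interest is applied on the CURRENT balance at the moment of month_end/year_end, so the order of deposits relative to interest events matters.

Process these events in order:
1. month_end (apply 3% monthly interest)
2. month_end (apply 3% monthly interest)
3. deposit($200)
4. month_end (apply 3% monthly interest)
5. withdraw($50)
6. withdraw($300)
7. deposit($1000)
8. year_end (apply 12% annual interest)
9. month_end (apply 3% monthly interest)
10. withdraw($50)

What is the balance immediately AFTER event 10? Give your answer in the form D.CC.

After 1 (month_end (apply 3% monthly interest)): balance=$1030.00 total_interest=$30.00
After 2 (month_end (apply 3% monthly interest)): balance=$1060.90 total_interest=$60.90
After 3 (deposit($200)): balance=$1260.90 total_interest=$60.90
After 4 (month_end (apply 3% monthly interest)): balance=$1298.72 total_interest=$98.72
After 5 (withdraw($50)): balance=$1248.72 total_interest=$98.72
After 6 (withdraw($300)): balance=$948.72 total_interest=$98.72
After 7 (deposit($1000)): balance=$1948.72 total_interest=$98.72
After 8 (year_end (apply 12% annual interest)): balance=$2182.56 total_interest=$332.56
After 9 (month_end (apply 3% monthly interest)): balance=$2248.03 total_interest=$398.03
After 10 (withdraw($50)): balance=$2198.03 total_interest=$398.03

Answer: 2198.03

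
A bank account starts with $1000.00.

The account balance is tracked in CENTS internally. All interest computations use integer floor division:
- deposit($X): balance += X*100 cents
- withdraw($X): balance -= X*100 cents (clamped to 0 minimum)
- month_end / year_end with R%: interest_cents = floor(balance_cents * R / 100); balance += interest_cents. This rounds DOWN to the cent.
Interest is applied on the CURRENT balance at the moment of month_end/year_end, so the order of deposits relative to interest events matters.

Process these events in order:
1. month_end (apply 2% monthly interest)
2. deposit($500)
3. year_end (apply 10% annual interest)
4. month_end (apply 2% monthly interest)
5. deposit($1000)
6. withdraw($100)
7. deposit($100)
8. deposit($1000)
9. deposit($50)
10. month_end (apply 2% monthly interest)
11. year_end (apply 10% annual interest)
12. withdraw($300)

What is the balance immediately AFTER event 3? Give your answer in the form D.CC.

After 1 (month_end (apply 2% monthly interest)): balance=$1020.00 total_interest=$20.00
After 2 (deposit($500)): balance=$1520.00 total_interest=$20.00
After 3 (year_end (apply 10% annual interest)): balance=$1672.00 total_interest=$172.00

Answer: 1672.00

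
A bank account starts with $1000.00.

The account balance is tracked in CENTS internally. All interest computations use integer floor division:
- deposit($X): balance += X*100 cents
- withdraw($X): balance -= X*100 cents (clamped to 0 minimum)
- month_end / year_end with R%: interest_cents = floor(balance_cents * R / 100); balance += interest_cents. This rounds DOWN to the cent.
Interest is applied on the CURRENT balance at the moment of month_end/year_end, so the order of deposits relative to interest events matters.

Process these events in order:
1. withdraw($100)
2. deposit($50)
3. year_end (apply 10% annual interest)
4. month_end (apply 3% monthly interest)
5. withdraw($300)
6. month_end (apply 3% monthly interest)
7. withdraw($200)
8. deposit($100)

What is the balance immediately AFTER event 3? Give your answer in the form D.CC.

After 1 (withdraw($100)): balance=$900.00 total_interest=$0.00
After 2 (deposit($50)): balance=$950.00 total_interest=$0.00
After 3 (year_end (apply 10% annual interest)): balance=$1045.00 total_interest=$95.00

Answer: 1045.00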